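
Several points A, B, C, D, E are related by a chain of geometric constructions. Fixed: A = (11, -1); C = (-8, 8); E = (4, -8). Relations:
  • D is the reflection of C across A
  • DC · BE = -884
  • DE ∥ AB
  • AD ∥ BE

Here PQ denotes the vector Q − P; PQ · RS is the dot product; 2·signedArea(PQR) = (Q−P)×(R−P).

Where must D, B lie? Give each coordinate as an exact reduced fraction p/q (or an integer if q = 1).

1. D_x = 30  [D is the reflection of C across A]
2. D_y = -10  [D is the reflection of C across A]
   → D = (30, -10)
3. B_x = -15  [AD ∥ BE ∩ DE ∥ AB]
4. B_y = 1  [AD ∥ BE ∩ DE ∥ AB]
   → B = (-15, 1)

B = (-15, 1)
D = (30, -10)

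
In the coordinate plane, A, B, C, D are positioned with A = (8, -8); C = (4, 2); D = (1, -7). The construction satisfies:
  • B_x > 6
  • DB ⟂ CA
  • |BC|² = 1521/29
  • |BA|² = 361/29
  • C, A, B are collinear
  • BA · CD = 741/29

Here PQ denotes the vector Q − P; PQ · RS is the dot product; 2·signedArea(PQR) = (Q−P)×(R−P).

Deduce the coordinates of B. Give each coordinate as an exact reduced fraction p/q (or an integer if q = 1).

B = (194/29, -137/29)

1. B_x = 194/29  [C, A, B are collinear ∩ DB ⟂ CA]
2. B_y = -137/29  [C, A, B are collinear ∩ DB ⟂ CA]
   → B = (194/29, -137/29)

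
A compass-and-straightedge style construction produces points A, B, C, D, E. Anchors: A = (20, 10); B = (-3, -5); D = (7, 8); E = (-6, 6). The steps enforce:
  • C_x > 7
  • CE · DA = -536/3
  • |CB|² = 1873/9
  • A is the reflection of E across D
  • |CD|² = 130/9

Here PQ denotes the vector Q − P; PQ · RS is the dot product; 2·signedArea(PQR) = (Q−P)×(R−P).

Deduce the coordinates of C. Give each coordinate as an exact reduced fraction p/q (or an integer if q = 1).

1. C_x = 8  [line -13·x + -2·y + 338/3 = 0 ∩ |CD|² = 130/9]
2. C_y = 13/3  [line -13·x + -2·y + 338/3 = 0 ∩ |CD|² = 130/9]
   → C = (8, 13/3)

C = (8, 13/3)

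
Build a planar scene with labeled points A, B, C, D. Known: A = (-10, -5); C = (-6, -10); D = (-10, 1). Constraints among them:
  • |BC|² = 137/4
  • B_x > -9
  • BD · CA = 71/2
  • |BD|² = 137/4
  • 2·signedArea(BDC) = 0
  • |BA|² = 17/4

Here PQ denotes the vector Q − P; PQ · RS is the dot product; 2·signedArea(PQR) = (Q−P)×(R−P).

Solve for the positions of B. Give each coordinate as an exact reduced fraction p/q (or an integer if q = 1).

1. B_x = -8  [2·signedArea(BDC) = 0 ∩ BD · CA = 71/2]
2. B_y = -9/2  [2·signedArea(BDC) = 0 ∩ BD · CA = 71/2]
   → B = (-8, -9/2)

B = (-8, -9/2)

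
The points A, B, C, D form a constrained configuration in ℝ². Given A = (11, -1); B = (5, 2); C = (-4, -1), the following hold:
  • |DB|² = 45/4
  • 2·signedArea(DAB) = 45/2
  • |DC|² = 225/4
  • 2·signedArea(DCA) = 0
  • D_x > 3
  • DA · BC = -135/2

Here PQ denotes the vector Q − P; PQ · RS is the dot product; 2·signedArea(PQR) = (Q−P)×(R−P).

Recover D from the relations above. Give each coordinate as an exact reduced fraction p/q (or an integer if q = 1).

D = (7/2, -1)

1. D_x = 7/2  [2·signedArea(DCA) = 0 ∩ 2·signedArea(DAB) = 45/2]
2. D_y = -1  [2·signedArea(DCA) = 0 ∩ 2·signedArea(DAB) = 45/2]
   → D = (7/2, -1)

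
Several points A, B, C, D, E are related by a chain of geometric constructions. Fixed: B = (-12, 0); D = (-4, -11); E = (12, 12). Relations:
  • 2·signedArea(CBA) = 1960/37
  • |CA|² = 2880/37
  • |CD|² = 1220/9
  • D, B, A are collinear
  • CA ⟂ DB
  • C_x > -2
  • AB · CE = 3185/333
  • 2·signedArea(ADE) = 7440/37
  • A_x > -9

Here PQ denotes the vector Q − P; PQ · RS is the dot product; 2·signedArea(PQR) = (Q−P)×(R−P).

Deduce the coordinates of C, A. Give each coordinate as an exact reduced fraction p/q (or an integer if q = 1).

A = (-940/111, -539/111)
C = (-4/3, 1/3)

1. A_x = -940/111  [D, B, A are collinear ∩ 2·signedArea(ADE) = 7440/37]
2. A_y = -539/111  [D, B, A are collinear ∩ 2·signedArea(ADE) = 7440/37]
   → A = (-940/111, -539/111)
3. C_x = -4/3  [2·signedArea(CBA) = 1960/37 ∩ CA ⟂ DB]
4. C_y = 1/3  [2·signedArea(CBA) = 1960/37 ∩ CA ⟂ DB]
   → C = (-4/3, 1/3)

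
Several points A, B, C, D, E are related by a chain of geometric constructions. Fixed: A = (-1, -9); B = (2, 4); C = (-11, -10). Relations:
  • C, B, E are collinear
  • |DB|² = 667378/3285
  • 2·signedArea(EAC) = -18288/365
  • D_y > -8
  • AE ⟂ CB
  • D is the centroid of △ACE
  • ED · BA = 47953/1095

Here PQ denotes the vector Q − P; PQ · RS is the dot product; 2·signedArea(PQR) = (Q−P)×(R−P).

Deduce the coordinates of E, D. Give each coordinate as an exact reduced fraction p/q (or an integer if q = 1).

D = (-6523/1095, -8569/1095)
E = (-2143/365, -1634/365)

1. E_x = -2143/365  [C, B, E are collinear ∩ AE ⟂ CB]
2. E_y = -1634/365  [C, B, E are collinear ∩ AE ⟂ CB]
   → E = (-2143/365, -1634/365)
3. D_x = -6523/1095  [D is the centroid of △ACE]
4. D_y = -8569/1095  [D is the centroid of △ACE]
   → D = (-6523/1095, -8569/1095)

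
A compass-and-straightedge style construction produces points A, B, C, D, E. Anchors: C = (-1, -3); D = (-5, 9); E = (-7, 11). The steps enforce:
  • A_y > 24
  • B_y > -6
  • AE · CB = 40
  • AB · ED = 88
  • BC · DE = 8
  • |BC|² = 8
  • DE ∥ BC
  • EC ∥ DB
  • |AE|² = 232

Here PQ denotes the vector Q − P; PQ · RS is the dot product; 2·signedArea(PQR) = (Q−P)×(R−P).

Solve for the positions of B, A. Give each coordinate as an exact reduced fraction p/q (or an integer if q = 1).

A = (-13, 25)
B = (1, -5)

1. B_x = 1  [DE ∥ BC ∩ EC ∥ DB]
2. B_y = -5  [DE ∥ BC ∩ EC ∥ DB]
   → B = (1, -5)
3. A_x = -13  [line -2·x + 2·y + -76 = 0 ∩ |AE|² = 232]
4. A_y = 25  [line -2·x + 2·y + -76 = 0 ∩ |AE|² = 232]
   → A = (-13, 25)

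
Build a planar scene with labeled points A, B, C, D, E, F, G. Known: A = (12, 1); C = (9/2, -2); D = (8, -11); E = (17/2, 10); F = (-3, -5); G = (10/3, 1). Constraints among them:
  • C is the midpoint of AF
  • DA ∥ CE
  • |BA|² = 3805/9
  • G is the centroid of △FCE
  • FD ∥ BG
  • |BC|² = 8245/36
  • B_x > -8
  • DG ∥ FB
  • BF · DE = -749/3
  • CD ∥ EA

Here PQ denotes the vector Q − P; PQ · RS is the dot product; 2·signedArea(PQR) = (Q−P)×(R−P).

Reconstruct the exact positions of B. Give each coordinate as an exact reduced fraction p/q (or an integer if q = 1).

B = (-23/3, 7)

1. B_x = -23/3  [FD ∥ BG ∩ DG ∥ FB]
2. B_y = 7  [FD ∥ BG ∩ DG ∥ FB]
   → B = (-23/3, 7)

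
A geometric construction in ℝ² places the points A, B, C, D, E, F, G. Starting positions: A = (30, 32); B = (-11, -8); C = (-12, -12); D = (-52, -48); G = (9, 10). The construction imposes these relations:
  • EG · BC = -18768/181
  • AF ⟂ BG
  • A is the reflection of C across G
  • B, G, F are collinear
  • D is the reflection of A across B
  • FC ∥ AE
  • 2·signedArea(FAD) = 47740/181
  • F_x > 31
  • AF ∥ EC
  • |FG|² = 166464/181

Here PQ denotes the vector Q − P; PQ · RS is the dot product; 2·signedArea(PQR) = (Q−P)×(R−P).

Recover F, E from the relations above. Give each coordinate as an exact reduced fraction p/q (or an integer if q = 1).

1. F_x = 5709/181  [B, G, F are collinear ∩ AF ⟂ BG]
2. F_y = 5482/181  [B, G, F are collinear ∩ AF ⟂ BG]
   → F = (5709/181, 5482/181)
3. E_x = -2451/181  [AF ∥ EC ∩ FC ∥ AE]
4. E_y = -1862/181  [AF ∥ EC ∩ FC ∥ AE]
   → E = (-2451/181, -1862/181)

E = (-2451/181, -1862/181)
F = (5709/181, 5482/181)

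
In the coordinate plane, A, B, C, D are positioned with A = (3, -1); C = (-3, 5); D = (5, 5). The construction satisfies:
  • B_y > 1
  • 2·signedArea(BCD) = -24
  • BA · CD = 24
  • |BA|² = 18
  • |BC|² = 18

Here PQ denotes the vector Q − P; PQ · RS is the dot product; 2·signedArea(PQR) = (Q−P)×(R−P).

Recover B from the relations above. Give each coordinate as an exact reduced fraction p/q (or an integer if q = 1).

B = (0, 2)

1. B_x = 0  [2·signedArea(BCD) = -24 ∩ BA · CD = 24]
2. B_y = 2  [2·signedArea(BCD) = -24 ∩ BA · CD = 24]
   → B = (0, 2)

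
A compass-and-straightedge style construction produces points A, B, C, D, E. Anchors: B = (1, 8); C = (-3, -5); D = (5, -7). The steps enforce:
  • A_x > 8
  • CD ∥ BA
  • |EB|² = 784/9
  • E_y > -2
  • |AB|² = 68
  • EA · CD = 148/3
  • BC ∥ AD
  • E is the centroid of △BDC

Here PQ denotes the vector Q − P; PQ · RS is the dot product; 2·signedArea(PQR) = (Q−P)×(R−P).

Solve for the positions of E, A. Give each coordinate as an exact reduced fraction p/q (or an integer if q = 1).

A = (9, 6)
E = (1, -4/3)

1. E_x = 1  [E is the centroid of △BDC]
2. E_y = -4/3  [E is the centroid of △BDC]
   → E = (1, -4/3)
3. A_x = 9  [BC ∥ AD ∩ CD ∥ BA]
4. A_y = 6  [BC ∥ AD ∩ CD ∥ BA]
   → A = (9, 6)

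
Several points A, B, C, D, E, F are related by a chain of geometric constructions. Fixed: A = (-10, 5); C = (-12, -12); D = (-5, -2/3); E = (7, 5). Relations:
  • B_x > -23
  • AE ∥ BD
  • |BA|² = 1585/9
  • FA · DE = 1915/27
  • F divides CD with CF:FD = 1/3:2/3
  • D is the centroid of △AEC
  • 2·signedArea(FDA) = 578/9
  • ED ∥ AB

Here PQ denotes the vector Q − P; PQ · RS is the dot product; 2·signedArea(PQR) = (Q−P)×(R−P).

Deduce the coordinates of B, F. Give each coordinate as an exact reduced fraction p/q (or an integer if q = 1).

1. B_x = -22  [AE ∥ BD ∩ ED ∥ AB]
2. B_y = -2/3  [AE ∥ BD ∩ ED ∥ AB]
   → B = (-22, -2/3)
3. F_x = -29/3  [F divides CD with CF:FD = 1/3:2/3]
4. F_y = -74/9  [F divides CD with CF:FD = 1/3:2/3]
   → F = (-29/3, -74/9)

B = (-22, -2/3)
F = (-29/3, -74/9)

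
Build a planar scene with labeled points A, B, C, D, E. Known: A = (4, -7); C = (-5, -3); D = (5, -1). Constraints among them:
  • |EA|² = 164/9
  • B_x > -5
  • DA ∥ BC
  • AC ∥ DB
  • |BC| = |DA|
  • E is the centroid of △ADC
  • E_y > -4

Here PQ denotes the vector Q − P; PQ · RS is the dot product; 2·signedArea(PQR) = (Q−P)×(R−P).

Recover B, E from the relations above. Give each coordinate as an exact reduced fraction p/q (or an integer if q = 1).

B = (-4, 3)
E = (4/3, -11/3)

1. B_x = -4  [DA ∥ BC ∩ AC ∥ DB]
2. B_y = 3  [DA ∥ BC ∩ AC ∥ DB]
   → B = (-4, 3)
3. E_x = 4/3  [E is the centroid of △ADC]
4. E_y = -11/3  [E is the centroid of △ADC]
   → E = (4/3, -11/3)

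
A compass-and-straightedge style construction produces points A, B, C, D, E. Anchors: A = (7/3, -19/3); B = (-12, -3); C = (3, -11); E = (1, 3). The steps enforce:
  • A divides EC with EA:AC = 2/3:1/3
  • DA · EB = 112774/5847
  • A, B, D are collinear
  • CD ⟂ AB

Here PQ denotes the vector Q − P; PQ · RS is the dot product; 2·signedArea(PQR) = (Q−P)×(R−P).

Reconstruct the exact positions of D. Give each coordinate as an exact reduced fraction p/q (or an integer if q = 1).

D = (7787/1949, -13097/1949)

1. D_x = 7787/1949  [A, B, D are collinear ∩ CD ⟂ AB]
2. D_y = -13097/1949  [A, B, D are collinear ∩ CD ⟂ AB]
   → D = (7787/1949, -13097/1949)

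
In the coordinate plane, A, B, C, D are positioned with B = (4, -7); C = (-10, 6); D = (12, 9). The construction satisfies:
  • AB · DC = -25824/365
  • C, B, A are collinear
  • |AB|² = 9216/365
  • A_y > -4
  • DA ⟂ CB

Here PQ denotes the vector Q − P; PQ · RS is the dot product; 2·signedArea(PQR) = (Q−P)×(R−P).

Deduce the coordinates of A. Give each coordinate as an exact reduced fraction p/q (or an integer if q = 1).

A = (116/365, -1307/365)

1. A_x = 116/365  [C, B, A are collinear ∩ DA ⟂ CB]
2. A_y = -1307/365  [C, B, A are collinear ∩ DA ⟂ CB]
   → A = (116/365, -1307/365)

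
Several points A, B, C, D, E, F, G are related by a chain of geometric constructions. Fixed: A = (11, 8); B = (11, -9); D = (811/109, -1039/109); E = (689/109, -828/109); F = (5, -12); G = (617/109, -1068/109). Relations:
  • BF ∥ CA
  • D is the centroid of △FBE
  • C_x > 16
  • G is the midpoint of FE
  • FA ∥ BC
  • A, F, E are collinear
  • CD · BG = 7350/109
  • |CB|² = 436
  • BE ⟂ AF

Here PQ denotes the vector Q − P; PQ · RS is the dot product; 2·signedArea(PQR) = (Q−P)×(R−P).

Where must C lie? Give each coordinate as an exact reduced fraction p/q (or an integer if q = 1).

1. C_x = 17  [BF ∥ CA ∩ FA ∥ BC]
2. C_y = 11  [BF ∥ CA ∩ FA ∥ BC]
   → C = (17, 11)

C = (17, 11)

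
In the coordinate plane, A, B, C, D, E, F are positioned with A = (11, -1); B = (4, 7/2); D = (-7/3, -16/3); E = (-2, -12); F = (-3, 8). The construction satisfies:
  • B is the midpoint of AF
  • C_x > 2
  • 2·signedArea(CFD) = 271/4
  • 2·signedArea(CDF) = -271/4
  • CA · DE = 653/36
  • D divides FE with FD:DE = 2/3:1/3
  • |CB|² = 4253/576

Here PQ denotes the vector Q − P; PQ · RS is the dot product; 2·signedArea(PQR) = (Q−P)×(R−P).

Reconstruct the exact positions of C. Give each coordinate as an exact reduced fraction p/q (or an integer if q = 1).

C = (29/12, 31/24)

1. C_x = 29/12  [2·signedArea(CFD) = 271/4 ∩ CA · DE = 653/36]
2. C_y = 31/24  [2·signedArea(CFD) = 271/4 ∩ CA · DE = 653/36]
   → C = (29/12, 31/24)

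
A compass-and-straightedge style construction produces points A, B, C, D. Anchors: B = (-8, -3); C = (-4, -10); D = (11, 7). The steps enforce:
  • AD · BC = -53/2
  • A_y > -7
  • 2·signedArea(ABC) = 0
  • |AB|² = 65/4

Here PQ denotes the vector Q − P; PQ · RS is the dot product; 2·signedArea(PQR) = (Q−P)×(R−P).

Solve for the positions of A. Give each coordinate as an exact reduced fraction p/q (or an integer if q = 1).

A = (-6, -13/2)

1. A_x = -6  [2·signedArea(ABC) = 0 ∩ AD · BC = -53/2]
2. A_y = -13/2  [2·signedArea(ABC) = 0 ∩ AD · BC = -53/2]
   → A = (-6, -13/2)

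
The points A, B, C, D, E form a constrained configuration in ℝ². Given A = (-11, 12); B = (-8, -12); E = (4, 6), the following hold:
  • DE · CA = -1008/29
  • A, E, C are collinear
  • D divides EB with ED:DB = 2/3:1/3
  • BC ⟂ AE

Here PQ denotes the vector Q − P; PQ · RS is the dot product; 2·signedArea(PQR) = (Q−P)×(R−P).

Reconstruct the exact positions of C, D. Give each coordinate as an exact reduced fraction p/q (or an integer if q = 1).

1. C_x = -4/29  [A, E, C are collinear ∩ BC ⟂ AE]
2. C_y = 222/29  [A, E, C are collinear ∩ BC ⟂ AE]
   → C = (-4/29, 222/29)
3. D_x = -4  [D divides EB with ED:DB = 2/3:1/3]
4. D_y = -6  [D divides EB with ED:DB = 2/3:1/3]
   → D = (-4, -6)

C = (-4/29, 222/29)
D = (-4, -6)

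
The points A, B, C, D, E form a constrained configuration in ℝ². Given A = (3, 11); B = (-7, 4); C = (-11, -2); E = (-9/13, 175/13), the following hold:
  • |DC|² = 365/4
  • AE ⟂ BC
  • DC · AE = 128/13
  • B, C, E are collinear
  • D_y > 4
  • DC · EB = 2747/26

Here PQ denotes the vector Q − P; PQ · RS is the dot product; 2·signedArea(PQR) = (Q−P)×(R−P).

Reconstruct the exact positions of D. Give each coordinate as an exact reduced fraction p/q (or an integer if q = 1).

1. D_x = -4  [DC · AE = 128/13 ∩ DC · EB = 2747/26]
2. D_y = 9/2  [DC · AE = 128/13 ∩ DC · EB = 2747/26]
   → D = (-4, 9/2)

D = (-4, 9/2)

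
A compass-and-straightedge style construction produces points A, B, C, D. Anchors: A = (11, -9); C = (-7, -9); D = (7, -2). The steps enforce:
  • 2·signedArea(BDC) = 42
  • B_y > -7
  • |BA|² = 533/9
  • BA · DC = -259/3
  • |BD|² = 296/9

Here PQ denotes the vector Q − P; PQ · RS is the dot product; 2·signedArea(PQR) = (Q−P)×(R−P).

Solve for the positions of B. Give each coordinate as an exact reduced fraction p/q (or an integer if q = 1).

1. B_x = 11/3  [BA · DC = -259/3 ∩ 2·signedArea(BDC) = 42]
2. B_y = -20/3  [BA · DC = -259/3 ∩ 2·signedArea(BDC) = 42]
   → B = (11/3, -20/3)

B = (11/3, -20/3)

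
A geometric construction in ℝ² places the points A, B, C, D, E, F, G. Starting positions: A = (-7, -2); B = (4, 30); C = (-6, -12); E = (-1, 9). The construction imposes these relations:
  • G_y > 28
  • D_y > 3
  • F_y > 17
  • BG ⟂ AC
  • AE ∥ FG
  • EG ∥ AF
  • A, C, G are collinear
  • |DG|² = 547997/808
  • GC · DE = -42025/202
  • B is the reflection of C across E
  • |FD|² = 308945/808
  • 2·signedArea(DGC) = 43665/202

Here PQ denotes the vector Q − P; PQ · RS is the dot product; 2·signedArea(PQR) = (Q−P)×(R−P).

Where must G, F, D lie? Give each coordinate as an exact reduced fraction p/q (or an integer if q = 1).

1. G_x = -1016/101  [A, C, G are collinear ∩ BG ⟂ AC]
2. G_y = 2888/101  [A, C, G are collinear ∩ BG ⟂ AC]
   → G = (-1016/101, 2888/101)
3. F_x = -1622/101  [AE ∥ FG ∩ EG ∥ AF]
4. F_y = 1777/101  [AE ∥ FG ∩ EG ∥ AF]
   → F = (-1622/101, 1777/101)
5. D_x = -9/4  [2·signedArea(DGC) = 43665/202 ∩ GC · DE = -42025/202]
6. D_y = 15/4  [2·signedArea(DGC) = 43665/202 ∩ GC · DE = -42025/202]
   → D = (-9/4, 15/4)

D = (-9/4, 15/4)
F = (-1622/101, 1777/101)
G = (-1016/101, 2888/101)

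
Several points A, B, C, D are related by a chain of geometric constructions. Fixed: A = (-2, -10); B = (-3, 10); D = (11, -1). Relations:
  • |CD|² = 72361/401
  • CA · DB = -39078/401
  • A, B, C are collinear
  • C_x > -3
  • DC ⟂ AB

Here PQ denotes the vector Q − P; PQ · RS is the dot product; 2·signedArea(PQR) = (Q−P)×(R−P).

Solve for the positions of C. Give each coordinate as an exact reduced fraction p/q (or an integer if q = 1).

C = (-969/401, -670/401)

1. C_x = -969/401  [A, B, C are collinear ∩ DC ⟂ AB]
2. C_y = -670/401  [A, B, C are collinear ∩ DC ⟂ AB]
   → C = (-969/401, -670/401)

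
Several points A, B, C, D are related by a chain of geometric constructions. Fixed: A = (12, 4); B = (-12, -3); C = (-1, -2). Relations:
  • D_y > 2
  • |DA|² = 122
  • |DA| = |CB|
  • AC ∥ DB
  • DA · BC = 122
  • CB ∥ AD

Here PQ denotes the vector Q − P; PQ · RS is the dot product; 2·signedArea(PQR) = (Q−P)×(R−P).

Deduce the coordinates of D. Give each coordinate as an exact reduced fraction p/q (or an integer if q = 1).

D = (1, 3)

1. D_x = 1  [AC ∥ DB ∩ CB ∥ AD]
2. D_y = 3  [AC ∥ DB ∩ CB ∥ AD]
   → D = (1, 3)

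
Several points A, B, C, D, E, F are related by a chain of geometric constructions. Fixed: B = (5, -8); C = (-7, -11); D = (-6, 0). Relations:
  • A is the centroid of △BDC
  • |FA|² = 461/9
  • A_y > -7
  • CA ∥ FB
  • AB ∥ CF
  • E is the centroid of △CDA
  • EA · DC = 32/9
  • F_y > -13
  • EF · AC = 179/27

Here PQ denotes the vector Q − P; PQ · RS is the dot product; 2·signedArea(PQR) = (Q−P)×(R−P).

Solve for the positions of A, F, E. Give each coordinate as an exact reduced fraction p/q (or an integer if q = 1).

A = (-8/3, -19/3)
E = (-47/9, -52/9)
F = (2/3, -38/3)

1. A_x = -8/3  [A is the centroid of △BDC]
2. A_y = -19/3  [A is the centroid of △BDC]
   → A = (-8/3, -19/3)
3. F_x = 2/3  [CA ∥ FB ∩ AB ∥ CF]
4. F_y = -38/3  [CA ∥ FB ∩ AB ∥ CF]
   → F = (2/3, -38/3)
5. E_x = -47/9  [E is the centroid of △CDA]
6. E_y = -52/9  [E is the centroid of △CDA]
   → E = (-47/9, -52/9)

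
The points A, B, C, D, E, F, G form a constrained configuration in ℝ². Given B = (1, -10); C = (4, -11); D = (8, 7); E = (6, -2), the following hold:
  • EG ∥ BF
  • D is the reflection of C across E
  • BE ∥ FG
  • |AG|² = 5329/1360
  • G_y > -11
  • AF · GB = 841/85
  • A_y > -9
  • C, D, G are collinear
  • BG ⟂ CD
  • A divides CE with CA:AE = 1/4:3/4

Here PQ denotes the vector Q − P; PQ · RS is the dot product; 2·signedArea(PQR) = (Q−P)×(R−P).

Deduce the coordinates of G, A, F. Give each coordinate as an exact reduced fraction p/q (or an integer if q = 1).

1. G_x = 346/85  [C, D, G are collinear ∩ BG ⟂ CD]
2. G_y = -908/85  [C, D, G are collinear ∩ BG ⟂ CD]
   → G = (346/85, -908/85)
3. A_x = 9/2  [A divides CE with CA:AE = 1/4:3/4]
4. A_y = -35/4  [A divides CE with CA:AE = 1/4:3/4]
   → A = (9/2, -35/4)
5. F_x = -79/85  [BE ∥ FG ∩ EG ∥ BF]
6. F_y = -1588/85  [BE ∥ FG ∩ EG ∥ BF]
   → F = (-79/85, -1588/85)

A = (9/2, -35/4)
F = (-79/85, -1588/85)
G = (346/85, -908/85)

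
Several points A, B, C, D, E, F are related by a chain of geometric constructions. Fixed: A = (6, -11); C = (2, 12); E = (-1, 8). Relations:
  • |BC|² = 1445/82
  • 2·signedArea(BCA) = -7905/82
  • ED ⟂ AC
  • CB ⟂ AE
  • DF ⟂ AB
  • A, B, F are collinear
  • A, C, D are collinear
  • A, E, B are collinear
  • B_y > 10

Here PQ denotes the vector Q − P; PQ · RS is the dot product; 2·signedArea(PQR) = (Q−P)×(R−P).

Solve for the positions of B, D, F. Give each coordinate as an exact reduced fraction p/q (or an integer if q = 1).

B = (-159/82, 865/82)
D = (282/109, 940/109)
F = (-6915/8938, 66013/8938)

1. B_x = -159/82  [A, E, B are collinear ∩ CB ⟂ AE]
2. B_y = 865/82  [A, E, B are collinear ∩ CB ⟂ AE]
   → B = (-159/82, 865/82)
3. D_x = 282/109  [A, C, D are collinear ∩ ED ⟂ AC]
4. D_y = 940/109  [A, C, D are collinear ∩ ED ⟂ AC]
   → D = (282/109, 940/109)
5. F_x = -6915/8938  [A, B, F are collinear ∩ DF ⟂ AB]
6. F_y = 66013/8938  [A, B, F are collinear ∩ DF ⟂ AB]
   → F = (-6915/8938, 66013/8938)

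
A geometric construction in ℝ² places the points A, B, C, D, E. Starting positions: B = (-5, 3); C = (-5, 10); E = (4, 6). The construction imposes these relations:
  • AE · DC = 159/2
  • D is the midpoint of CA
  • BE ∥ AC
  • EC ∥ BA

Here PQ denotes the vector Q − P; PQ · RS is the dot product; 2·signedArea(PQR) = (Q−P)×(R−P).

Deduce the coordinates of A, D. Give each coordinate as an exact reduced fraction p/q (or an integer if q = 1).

1. A_x = -14  [BE ∥ AC ∩ EC ∥ BA]
2. A_y = 7  [BE ∥ AC ∩ EC ∥ BA]
   → A = (-14, 7)
3. D_x = -19/2  [D is the midpoint of CA]
4. D_y = 17/2  [D is the midpoint of CA]
   → D = (-19/2, 17/2)

A = (-14, 7)
D = (-19/2, 17/2)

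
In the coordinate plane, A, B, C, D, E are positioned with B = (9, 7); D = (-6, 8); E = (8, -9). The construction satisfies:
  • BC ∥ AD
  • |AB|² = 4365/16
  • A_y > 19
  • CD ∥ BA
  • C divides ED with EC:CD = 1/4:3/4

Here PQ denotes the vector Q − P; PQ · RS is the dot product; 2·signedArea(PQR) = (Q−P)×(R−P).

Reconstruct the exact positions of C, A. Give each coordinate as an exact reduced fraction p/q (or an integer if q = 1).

A = (-3/2, 79/4)
C = (9/2, -19/4)

1. C_x = 9/2  [C divides ED with EC:CD = 1/4:3/4]
2. C_y = -19/4  [C divides ED with EC:CD = 1/4:3/4]
   → C = (9/2, -19/4)
3. A_x = -3/2  [BC ∥ AD ∩ CD ∥ BA]
4. A_y = 79/4  [BC ∥ AD ∩ CD ∥ BA]
   → A = (-3/2, 79/4)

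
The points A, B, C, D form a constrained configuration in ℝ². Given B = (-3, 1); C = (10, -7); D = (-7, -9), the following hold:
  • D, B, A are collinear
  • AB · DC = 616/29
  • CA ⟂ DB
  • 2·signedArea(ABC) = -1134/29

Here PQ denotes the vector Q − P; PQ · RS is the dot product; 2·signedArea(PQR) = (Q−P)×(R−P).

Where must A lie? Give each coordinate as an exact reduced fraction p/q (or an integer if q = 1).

A = (-115/29, -41/29)

1. A_x = -115/29  [D, B, A are collinear ∩ CA ⟂ DB]
2. A_y = -41/29  [D, B, A are collinear ∩ CA ⟂ DB]
   → A = (-115/29, -41/29)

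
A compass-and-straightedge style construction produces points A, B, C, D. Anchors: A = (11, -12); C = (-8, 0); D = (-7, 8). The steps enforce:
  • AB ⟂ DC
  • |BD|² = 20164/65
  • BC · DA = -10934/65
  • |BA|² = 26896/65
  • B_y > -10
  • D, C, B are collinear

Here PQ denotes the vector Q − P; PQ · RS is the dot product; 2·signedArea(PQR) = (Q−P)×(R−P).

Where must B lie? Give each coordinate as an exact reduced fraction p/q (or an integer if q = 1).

B = (-597/65, -616/65)

1. B_x = -597/65  [D, C, B are collinear ∩ AB ⟂ DC]
2. B_y = -616/65  [D, C, B are collinear ∩ AB ⟂ DC]
   → B = (-597/65, -616/65)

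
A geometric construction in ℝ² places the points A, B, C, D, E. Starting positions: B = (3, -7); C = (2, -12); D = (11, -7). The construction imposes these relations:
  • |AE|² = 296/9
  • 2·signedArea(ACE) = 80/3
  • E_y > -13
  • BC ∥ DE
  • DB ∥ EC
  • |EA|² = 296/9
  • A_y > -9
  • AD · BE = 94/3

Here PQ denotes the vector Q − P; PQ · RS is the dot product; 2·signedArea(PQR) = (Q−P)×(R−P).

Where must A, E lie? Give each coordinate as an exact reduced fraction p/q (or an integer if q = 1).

A = (16/3, -26/3)
E = (10, -12)

1. E_x = 10  [DB ∥ EC ∩ BC ∥ DE]
2. E_y = -12  [DB ∥ EC ∩ BC ∥ DE]
   → E = (10, -12)
3. A_x = 16/3  [2·signedArea(ACE) = 80/3 ∩ AD · BE = 94/3]
4. A_y = -26/3  [2·signedArea(ACE) = 80/3 ∩ AD · BE = 94/3]
   → A = (16/3, -26/3)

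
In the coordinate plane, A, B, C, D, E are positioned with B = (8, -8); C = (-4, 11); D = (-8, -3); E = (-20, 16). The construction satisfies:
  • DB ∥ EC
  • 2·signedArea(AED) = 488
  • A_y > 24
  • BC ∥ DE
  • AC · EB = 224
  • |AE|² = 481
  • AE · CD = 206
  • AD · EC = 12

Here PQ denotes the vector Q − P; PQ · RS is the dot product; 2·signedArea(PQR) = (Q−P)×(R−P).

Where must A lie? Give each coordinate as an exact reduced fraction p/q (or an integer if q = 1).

A = (0, 25)

1. A_x = 0  [AE · CD = 206 ∩ 2·signedArea(AED) = 488]
2. A_y = 25  [AE · CD = 206 ∩ 2·signedArea(AED) = 488]
   → A = (0, 25)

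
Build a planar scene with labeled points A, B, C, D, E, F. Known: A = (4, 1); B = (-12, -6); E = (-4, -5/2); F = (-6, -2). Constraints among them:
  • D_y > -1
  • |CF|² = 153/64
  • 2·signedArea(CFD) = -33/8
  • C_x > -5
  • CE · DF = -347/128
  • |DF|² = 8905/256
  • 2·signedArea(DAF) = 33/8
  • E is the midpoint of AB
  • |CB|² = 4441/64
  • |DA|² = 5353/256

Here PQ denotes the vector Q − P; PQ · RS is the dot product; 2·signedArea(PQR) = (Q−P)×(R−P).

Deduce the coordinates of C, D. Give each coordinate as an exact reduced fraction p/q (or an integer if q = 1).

1. D_x = -1/4  [line 3·x + -10·y + -49/8 = 0 ∩ |DF|² = 8905/256]
2. D_y = -11/16  [line 3·x + -10·y + -49/8 = 0 ∩ |DF|² = 8905/256]
   → D = (-1/4, -11/16)
3. C_x = -9/2  [CE · DF = -347/128 ∩ 2·signedArea(CFD) = -33/8]
4. C_y = -19/8  [CE · DF = -347/128 ∩ 2·signedArea(CFD) = -33/8]
   → C = (-9/2, -19/8)

C = (-9/2, -19/8)
D = (-1/4, -11/16)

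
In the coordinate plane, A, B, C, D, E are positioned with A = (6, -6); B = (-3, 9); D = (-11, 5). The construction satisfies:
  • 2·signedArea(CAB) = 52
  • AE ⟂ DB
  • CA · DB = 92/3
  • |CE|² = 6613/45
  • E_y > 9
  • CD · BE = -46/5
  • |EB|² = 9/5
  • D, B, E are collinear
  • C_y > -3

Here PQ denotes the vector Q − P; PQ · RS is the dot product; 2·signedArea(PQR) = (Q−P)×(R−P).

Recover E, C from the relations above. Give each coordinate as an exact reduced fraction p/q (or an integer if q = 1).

C = (1/3, -7/3)
E = (-9/5, 48/5)

1. E_x = -9/5  [D, B, E are collinear ∩ AE ⟂ DB]
2. E_y = 48/5  [D, B, E are collinear ∩ AE ⟂ DB]
   → E = (-9/5, 48/5)
3. C_x = 1/3  [CD · BE = -46/5 ∩ 2·signedArea(CAB) = 52]
4. C_y = -7/3  [CD · BE = -46/5 ∩ 2·signedArea(CAB) = 52]
   → C = (1/3, -7/3)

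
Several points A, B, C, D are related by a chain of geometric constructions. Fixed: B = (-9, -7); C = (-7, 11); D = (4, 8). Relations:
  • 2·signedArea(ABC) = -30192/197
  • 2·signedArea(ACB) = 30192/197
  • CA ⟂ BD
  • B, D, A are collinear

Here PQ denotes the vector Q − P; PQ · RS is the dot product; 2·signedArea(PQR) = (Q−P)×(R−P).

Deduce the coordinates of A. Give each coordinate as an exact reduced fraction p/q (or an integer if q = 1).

A = (151/197, 841/197)

1. A_x = 151/197  [B, D, A are collinear ∩ CA ⟂ BD]
2. A_y = 841/197  [B, D, A are collinear ∩ CA ⟂ BD]
   → A = (151/197, 841/197)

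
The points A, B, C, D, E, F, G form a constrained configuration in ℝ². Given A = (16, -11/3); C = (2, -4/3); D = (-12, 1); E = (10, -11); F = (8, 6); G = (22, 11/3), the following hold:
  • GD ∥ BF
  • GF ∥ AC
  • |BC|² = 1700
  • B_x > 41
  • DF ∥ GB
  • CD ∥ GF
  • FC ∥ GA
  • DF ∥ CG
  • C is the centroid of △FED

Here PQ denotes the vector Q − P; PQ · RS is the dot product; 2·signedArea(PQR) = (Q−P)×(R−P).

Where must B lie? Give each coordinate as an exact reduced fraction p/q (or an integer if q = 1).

B = (42, 26/3)

1. B_x = 42  [GD ∥ BF ∩ DF ∥ GB]
2. B_y = 26/3  [GD ∥ BF ∩ DF ∥ GB]
   → B = (42, 26/3)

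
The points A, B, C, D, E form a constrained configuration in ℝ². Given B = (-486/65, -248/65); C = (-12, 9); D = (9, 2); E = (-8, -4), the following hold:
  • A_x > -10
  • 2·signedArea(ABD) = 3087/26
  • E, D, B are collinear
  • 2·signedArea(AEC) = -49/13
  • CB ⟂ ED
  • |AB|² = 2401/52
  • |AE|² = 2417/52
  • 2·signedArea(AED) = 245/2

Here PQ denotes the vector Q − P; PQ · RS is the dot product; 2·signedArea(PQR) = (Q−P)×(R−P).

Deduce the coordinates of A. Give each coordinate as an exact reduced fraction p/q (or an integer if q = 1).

1. A_x = -633/65  [2·signedArea(ABD) = 3087/26 ∩ 2·signedArea(AEC) = -49/13]
2. A_y = 337/130  [2·signedArea(ABD) = 3087/26 ∩ 2·signedArea(AEC) = -49/13]
   → A = (-633/65, 337/130)

A = (-633/65, 337/130)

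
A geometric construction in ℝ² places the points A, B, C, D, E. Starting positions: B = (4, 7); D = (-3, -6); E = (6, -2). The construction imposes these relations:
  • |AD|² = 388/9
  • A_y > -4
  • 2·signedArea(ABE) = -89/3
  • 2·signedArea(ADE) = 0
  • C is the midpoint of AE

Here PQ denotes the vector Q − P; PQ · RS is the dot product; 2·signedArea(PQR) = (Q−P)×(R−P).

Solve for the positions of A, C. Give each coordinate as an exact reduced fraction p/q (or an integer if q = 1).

A = (3, -10/3)
C = (9/2, -8/3)

1. A_x = 3  [2·signedArea(ADE) = 0 ∩ 2·signedArea(ABE) = -89/3]
2. A_y = -10/3  [2·signedArea(ADE) = 0 ∩ 2·signedArea(ABE) = -89/3]
   → A = (3, -10/3)
3. C_x = 9/2  [C is the midpoint of AE]
4. C_y = -8/3  [C is the midpoint of AE]
   → C = (9/2, -8/3)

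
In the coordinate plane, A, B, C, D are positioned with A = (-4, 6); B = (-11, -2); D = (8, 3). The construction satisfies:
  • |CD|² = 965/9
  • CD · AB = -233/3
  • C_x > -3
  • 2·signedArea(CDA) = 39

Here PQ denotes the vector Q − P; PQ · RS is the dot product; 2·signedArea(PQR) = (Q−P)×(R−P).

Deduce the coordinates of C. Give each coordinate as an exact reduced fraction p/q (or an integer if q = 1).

1. C_x = -7/3  [CD · AB = -233/3 ∩ 2·signedArea(CDA) = 39]
2. C_y = 7/3  [CD · AB = -233/3 ∩ 2·signedArea(CDA) = 39]
   → C = (-7/3, 7/3)

C = (-7/3, 7/3)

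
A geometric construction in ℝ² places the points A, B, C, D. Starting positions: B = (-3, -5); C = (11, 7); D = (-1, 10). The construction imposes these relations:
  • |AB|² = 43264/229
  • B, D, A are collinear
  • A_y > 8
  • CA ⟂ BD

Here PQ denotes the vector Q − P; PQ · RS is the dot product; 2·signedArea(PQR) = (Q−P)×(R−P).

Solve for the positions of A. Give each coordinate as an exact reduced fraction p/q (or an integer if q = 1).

1. A_x = -271/229  [B, D, A are collinear ∩ CA ⟂ BD]
2. A_y = 1975/229  [B, D, A are collinear ∩ CA ⟂ BD]
   → A = (-271/229, 1975/229)

A = (-271/229, 1975/229)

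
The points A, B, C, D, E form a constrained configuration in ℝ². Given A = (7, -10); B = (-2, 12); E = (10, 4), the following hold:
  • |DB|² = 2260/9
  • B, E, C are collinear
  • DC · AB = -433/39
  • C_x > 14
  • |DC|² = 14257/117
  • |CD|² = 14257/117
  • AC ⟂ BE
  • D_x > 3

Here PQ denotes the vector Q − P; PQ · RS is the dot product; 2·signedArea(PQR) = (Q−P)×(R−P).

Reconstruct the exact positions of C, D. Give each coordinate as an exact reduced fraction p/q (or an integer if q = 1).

1. C_x = 187/13  [B, E, C are collinear ∩ AC ⟂ BE]
2. C_y = 14/13  [B, E, C are collinear ∩ AC ⟂ BE]
   → C = (187/13, 14/13)
3. D_x = 4  [line 9·x + -22·y + -284/3 = 0 ∩ |DB|² = 2260/9]
4. D_y = -8/3  [line 9·x + -22·y + -284/3 = 0 ∩ |DB|² = 2260/9]
   → D = (4, -8/3)

C = (187/13, 14/13)
D = (4, -8/3)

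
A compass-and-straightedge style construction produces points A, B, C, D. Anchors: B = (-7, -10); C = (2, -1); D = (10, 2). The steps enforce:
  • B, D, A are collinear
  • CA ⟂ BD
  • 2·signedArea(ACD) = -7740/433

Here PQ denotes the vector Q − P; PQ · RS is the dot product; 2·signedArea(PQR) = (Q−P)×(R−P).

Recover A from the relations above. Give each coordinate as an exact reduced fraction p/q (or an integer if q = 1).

1. A_x = 1406/433  [B, D, A are collinear ∩ CA ⟂ BD]
2. A_y = -1198/433  [B, D, A are collinear ∩ CA ⟂ BD]
   → A = (1406/433, -1198/433)

A = (1406/433, -1198/433)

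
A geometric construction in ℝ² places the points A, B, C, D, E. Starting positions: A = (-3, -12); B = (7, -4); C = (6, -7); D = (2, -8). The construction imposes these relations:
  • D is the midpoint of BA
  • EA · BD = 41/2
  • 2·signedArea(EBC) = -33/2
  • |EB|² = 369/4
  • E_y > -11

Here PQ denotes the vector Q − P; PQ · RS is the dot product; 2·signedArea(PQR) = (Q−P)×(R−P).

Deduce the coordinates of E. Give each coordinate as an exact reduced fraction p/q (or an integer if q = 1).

1. E_x = -1/2  [2·signedArea(EBC) = -33/2 ∩ EA · BD = 41/2]
2. E_y = -10  [2·signedArea(EBC) = -33/2 ∩ EA · BD = 41/2]
   → E = (-1/2, -10)

E = (-1/2, -10)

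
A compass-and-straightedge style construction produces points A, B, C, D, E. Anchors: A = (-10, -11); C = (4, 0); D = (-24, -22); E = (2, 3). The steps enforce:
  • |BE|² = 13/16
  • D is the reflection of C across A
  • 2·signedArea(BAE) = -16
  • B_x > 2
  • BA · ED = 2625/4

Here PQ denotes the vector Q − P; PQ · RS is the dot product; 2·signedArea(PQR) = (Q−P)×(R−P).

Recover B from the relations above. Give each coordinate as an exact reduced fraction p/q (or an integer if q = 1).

1. B_x = 5/2  [2·signedArea(BAE) = -16 ∩ BA · ED = 2625/4]
2. B_y = 9/4  [2·signedArea(BAE) = -16 ∩ BA · ED = 2625/4]
   → B = (5/2, 9/4)

B = (5/2, 9/4)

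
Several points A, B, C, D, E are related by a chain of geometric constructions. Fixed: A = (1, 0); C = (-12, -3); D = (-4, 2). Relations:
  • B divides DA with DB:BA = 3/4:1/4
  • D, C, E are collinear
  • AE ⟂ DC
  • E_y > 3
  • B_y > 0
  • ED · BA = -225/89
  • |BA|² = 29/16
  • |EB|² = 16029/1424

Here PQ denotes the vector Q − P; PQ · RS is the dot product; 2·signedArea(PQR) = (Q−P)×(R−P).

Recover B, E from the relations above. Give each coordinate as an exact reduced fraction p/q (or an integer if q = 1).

B = (-1/4, 1/2)
E = (-116/89, 328/89)

1. B_x = -1/4  [B divides DA with DB:BA = 3/4:1/4]
2. B_y = 1/2  [B divides DA with DB:BA = 3/4:1/4]
   → B = (-1/4, 1/2)
3. E_x = -116/89  [D, C, E are collinear ∩ AE ⟂ DC]
4. E_y = 328/89  [D, C, E are collinear ∩ AE ⟂ DC]
   → E = (-116/89, 328/89)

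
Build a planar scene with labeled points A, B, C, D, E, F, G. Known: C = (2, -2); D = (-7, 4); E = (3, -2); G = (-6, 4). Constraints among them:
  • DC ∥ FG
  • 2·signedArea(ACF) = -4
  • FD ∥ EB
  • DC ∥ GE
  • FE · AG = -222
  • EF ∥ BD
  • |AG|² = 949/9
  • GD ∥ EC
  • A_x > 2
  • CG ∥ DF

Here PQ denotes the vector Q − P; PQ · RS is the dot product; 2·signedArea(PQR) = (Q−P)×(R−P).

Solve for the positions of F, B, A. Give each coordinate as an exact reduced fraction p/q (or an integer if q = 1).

A = (7/3, -2)
B = (11, -8)
F = (-15, 10)

1. F_x = -15  [DC ∥ FG ∩ CG ∥ DF]
2. F_y = 10  [DC ∥ FG ∩ CG ∥ DF]
   → F = (-15, 10)
3. B_x = 11  [EF ∥ BD ∩ FD ∥ EB]
4. B_y = -8  [EF ∥ BD ∩ FD ∥ EB]
   → B = (11, -8)
5. A_x = 7/3  [2·signedArea(ACF) = -4 ∩ FE · AG = -222]
6. A_y = -2  [2·signedArea(ACF) = -4 ∩ FE · AG = -222]
   → A = (7/3, -2)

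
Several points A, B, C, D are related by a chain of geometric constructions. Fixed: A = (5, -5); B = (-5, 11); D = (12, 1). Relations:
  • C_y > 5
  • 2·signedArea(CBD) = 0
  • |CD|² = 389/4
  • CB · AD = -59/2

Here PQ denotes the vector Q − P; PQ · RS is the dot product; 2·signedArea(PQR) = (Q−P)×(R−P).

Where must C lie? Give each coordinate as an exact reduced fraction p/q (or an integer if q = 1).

1. C_x = 7/2  [2·signedArea(CBD) = 0 ∩ CB · AD = -59/2]
2. C_y = 6  [2·signedArea(CBD) = 0 ∩ CB · AD = -59/2]
   → C = (7/2, 6)

C = (7/2, 6)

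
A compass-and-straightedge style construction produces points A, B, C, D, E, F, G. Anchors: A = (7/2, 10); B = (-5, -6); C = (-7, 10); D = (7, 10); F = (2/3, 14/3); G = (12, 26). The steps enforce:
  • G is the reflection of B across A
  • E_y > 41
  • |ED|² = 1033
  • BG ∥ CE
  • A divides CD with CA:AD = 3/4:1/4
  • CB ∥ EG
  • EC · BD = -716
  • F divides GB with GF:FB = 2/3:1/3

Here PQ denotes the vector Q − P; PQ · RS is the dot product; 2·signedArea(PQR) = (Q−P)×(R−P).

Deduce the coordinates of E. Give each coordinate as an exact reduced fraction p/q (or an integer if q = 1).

E = (10, 42)

1. E_x = 10  [CB ∥ EG ∩ BG ∥ CE]
2. E_y = 42  [CB ∥ EG ∩ BG ∥ CE]
   → E = (10, 42)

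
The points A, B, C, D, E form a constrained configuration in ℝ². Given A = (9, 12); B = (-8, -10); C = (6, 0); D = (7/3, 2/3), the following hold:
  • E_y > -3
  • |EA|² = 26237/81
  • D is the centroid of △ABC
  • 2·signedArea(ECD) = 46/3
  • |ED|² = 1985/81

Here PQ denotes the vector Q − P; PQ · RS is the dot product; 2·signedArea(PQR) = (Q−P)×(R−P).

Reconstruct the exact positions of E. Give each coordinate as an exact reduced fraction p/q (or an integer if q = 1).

E = (-10/9, -26/9)

1. E_x = -10/9  [line -2/3·x + -11/3·y + -34/3 = 0 ∩ |EA|² = 26237/81]
2. E_y = -26/9  [line -2/3·x + -11/3·y + -34/3 = 0 ∩ |EA|² = 26237/81]
   → E = (-10/9, -26/9)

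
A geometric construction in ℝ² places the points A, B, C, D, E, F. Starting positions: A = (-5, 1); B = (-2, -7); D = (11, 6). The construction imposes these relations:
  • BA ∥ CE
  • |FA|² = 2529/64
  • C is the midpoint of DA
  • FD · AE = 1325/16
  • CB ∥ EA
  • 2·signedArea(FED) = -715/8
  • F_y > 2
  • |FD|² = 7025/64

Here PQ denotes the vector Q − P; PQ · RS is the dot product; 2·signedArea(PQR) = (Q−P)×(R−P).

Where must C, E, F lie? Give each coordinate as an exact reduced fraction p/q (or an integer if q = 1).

C = (3, 7/2)
E = (0, 23/2)
F = (1, 23/8)

1. C_x = 3  [C is the midpoint of DA]
2. C_y = 7/2  [C is the midpoint of DA]
   → C = (3, 7/2)
3. E_x = 0  [CB ∥ EA ∩ BA ∥ CE]
4. E_y = 23/2  [CB ∥ EA ∩ BA ∥ CE]
   → E = (0, 23/2)
5. F_x = 1  [2·signedArea(FED) = -715/8 ∩ FD · AE = 1325/16]
6. F_y = 23/8  [2·signedArea(FED) = -715/8 ∩ FD · AE = 1325/16]
   → F = (1, 23/8)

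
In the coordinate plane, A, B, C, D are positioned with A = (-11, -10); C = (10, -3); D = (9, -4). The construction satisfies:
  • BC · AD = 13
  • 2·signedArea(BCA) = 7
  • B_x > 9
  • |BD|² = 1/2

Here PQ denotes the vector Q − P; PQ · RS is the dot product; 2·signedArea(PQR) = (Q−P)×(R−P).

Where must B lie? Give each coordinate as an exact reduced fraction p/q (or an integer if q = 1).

1. B_x = 19/2  [BC · AD = 13 ∩ 2·signedArea(BCA) = 7]
2. B_y = -7/2  [BC · AD = 13 ∩ 2·signedArea(BCA) = 7]
   → B = (19/2, -7/2)

B = (19/2, -7/2)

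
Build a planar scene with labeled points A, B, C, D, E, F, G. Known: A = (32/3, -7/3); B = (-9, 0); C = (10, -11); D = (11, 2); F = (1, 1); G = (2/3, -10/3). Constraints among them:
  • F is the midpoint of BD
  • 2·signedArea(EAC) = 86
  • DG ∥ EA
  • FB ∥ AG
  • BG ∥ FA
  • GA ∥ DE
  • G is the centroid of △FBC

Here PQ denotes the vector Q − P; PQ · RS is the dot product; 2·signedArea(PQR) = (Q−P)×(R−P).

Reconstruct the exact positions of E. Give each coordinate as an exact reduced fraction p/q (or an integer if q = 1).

E = (21, 3)

1. E_x = 21  [DG ∥ EA ∩ GA ∥ DE]
2. E_y = 3  [DG ∥ EA ∩ GA ∥ DE]
   → E = (21, 3)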